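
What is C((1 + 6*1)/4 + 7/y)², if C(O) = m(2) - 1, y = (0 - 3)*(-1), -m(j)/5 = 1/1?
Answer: 36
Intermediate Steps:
m(j) = -5 (m(j) = -5/1 = -5*1 = -5)
y = 3 (y = -3*(-1) = 3)
C(O) = -6 (C(O) = -5 - 1 = -6)
C((1 + 6*1)/4 + 7/y)² = (-6)² = 36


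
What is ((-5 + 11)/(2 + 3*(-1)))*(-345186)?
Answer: 2071116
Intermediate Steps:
((-5 + 11)/(2 + 3*(-1)))*(-345186) = (6/(2 - 3))*(-345186) = (6/(-1))*(-345186) = (6*(-1))*(-345186) = -6*(-345186) = 2071116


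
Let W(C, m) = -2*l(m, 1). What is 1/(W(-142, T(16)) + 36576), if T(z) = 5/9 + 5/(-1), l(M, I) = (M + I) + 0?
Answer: 9/329246 ≈ 2.7335e-5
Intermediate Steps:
l(M, I) = I + M (l(M, I) = (I + M) + 0 = I + M)
T(z) = -40/9 (T(z) = 5*(⅑) + 5*(-1) = 5/9 - 5 = -40/9)
W(C, m) = -2 - 2*m (W(C, m) = -2*(1 + m) = -2 - 2*m)
1/(W(-142, T(16)) + 36576) = 1/((-2 - 2*(-40/9)) + 36576) = 1/((-2 + 80/9) + 36576) = 1/(62/9 + 36576) = 1/(329246/9) = 9/329246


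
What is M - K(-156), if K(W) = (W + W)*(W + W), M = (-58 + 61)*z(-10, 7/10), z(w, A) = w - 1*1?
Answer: -97377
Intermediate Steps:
z(w, A) = -1 + w (z(w, A) = w - 1 = -1 + w)
M = -33 (M = (-58 + 61)*(-1 - 10) = 3*(-11) = -33)
K(W) = 4*W**2 (K(W) = (2*W)*(2*W) = 4*W**2)
M - K(-156) = -33 - 4*(-156)**2 = -33 - 4*24336 = -33 - 1*97344 = -33 - 97344 = -97377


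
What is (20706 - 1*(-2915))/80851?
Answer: 23621/80851 ≈ 0.29215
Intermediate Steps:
(20706 - 1*(-2915))/80851 = (20706 + 2915)*(1/80851) = 23621*(1/80851) = 23621/80851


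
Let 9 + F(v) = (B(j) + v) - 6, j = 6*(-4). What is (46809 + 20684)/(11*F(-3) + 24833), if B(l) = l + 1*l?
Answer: 67493/24107 ≈ 2.7997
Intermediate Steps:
j = -24
B(l) = 2*l (B(l) = l + l = 2*l)
F(v) = -63 + v (F(v) = -9 + ((2*(-24) + v) - 6) = -9 + ((-48 + v) - 6) = -9 + (-54 + v) = -63 + v)
(46809 + 20684)/(11*F(-3) + 24833) = (46809 + 20684)/(11*(-63 - 3) + 24833) = 67493/(11*(-66) + 24833) = 67493/(-726 + 24833) = 67493/24107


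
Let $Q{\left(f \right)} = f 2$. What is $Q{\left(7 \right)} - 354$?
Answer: $-340$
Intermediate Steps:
$Q{\left(f \right)} = 2 f$
$Q{\left(7 \right)} - 354 = 2 \cdot 7 - 354 = 14 - 354 = -340$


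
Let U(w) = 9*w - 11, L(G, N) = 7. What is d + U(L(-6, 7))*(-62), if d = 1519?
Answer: -1705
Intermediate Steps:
U(w) = -11 + 9*w
d + U(L(-6, 7))*(-62) = 1519 + (-11 + 9*7)*(-62) = 1519 + (-11 + 63)*(-62) = 1519 + 52*(-62) = 1519 - 3224 = -1705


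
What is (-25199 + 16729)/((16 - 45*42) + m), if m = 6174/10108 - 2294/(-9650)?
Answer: 29506515500/6525404141 ≈ 4.5218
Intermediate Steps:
m = 2955959/3483650 (m = 6174*(1/10108) - 2294*(-1/9650) = 441/722 + 1147/4825 = 2955959/3483650 ≈ 0.84852)
(-25199 + 16729)/((16 - 45*42) + m) = (-25199 + 16729)/((16 - 45*42) + 2955959/3483650) = -8470/((16 - 1890) + 2955959/3483650) = -8470/(-1874 + 2955959/3483650) = -8470/(-6525404141/3483650) = -8470*(-3483650/6525404141) = 29506515500/6525404141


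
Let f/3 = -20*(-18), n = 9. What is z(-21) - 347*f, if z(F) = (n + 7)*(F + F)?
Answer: -375432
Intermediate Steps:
f = 1080 (f = 3*(-20*(-18)) = 3*360 = 1080)
z(F) = 32*F (z(F) = (9 + 7)*(F + F) = 16*(2*F) = 32*F)
z(-21) - 347*f = 32*(-21) - 347*1080 = -672 - 374760 = -375432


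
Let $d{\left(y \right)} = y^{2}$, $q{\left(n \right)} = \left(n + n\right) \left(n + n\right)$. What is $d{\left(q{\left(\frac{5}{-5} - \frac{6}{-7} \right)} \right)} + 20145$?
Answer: $\frac{48368161}{2401} \approx 20145.0$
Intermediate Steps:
$q{\left(n \right)} = 4 n^{2}$ ($q{\left(n \right)} = 2 n 2 n = 4 n^{2}$)
$d{\left(q{\left(\frac{5}{-5} - \frac{6}{-7} \right)} \right)} + 20145 = \left(4 \left(\frac{5}{-5} - \frac{6}{-7}\right)^{2}\right)^{2} + 20145 = \left(4 \left(5 \left(- \frac{1}{5}\right) - - \frac{6}{7}\right)^{2}\right)^{2} + 20145 = \left(4 \left(-1 + \frac{6}{7}\right)^{2}\right)^{2} + 20145 = \left(4 \left(- \frac{1}{7}\right)^{2}\right)^{2} + 20145 = \left(4 \cdot \frac{1}{49}\right)^{2} + 20145 = \left(\frac{4}{49}\right)^{2} + 20145 = \frac{16}{2401} + 20145 = \frac{48368161}{2401}$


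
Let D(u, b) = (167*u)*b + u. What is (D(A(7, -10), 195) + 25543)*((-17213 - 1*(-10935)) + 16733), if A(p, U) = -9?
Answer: -2797245705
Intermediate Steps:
D(u, b) = u + 167*b*u (D(u, b) = 167*b*u + u = u + 167*b*u)
(D(A(7, -10), 195) + 25543)*((-17213 - 1*(-10935)) + 16733) = (-9*(1 + 167*195) + 25543)*((-17213 - 1*(-10935)) + 16733) = (-9*(1 + 32565) + 25543)*((-17213 + 10935) + 16733) = (-9*32566 + 25543)*(-6278 + 16733) = (-293094 + 25543)*10455 = -267551*10455 = -2797245705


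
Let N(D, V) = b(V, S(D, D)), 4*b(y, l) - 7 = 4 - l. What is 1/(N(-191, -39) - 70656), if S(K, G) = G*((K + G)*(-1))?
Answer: -4/209651 ≈ -1.9079e-5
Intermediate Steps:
S(K, G) = G*(-G - K) (S(K, G) = G*((G + K)*(-1)) = G*(-G - K))
b(y, l) = 11/4 - l/4 (b(y, l) = 7/4 + (4 - l)/4 = 7/4 + (1 - l/4) = 11/4 - l/4)
N(D, V) = 11/4 + D²/2 (N(D, V) = 11/4 - (-1)*D*(D + D)/4 = 11/4 - (-1)*D*2*D/4 = 11/4 - (-1)*D²/2 = 11/4 + D²/2)
1/(N(-191, -39) - 70656) = 1/((11/4 + (½)*(-191)²) - 70656) = 1/((11/4 + (½)*36481) - 70656) = 1/((11/4 + 36481/2) - 70656) = 1/(72973/4 - 70656) = 1/(-209651/4) = -4/209651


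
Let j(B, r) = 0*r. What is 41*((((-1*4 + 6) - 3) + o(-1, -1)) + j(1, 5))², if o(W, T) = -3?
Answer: 656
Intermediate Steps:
j(B, r) = 0
41*((((-1*4 + 6) - 3) + o(-1, -1)) + j(1, 5))² = 41*((((-1*4 + 6) - 3) - 3) + 0)² = 41*((((-4 + 6) - 3) - 3) + 0)² = 41*(((2 - 3) - 3) + 0)² = 41*((-1 - 3) + 0)² = 41*(-4 + 0)² = 41*(-4)² = 41*16 = 656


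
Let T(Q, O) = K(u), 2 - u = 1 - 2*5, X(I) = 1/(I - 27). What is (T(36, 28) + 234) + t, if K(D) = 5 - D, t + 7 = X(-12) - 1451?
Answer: -47971/39 ≈ -1230.0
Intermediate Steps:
X(I) = 1/(-27 + I)
u = 11 (u = 2 - (1 - 2*5) = 2 - (1 - 10) = 2 - 1*(-9) = 2 + 9 = 11)
t = -56863/39 (t = -7 + (1/(-27 - 12) - 1451) = -7 + (1/(-39) - 1451) = -7 + (-1/39 - 1451) = -7 - 56590/39 = -56863/39 ≈ -1458.0)
T(Q, O) = -6 (T(Q, O) = 5 - 1*11 = 5 - 11 = -6)
(T(36, 28) + 234) + t = (-6 + 234) - 56863/39 = 228 - 56863/39 = -47971/39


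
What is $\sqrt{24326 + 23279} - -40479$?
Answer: $40479 + \sqrt{47605} \approx 40697.0$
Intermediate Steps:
$\sqrt{24326 + 23279} - -40479 = \sqrt{47605} + 40479 = 40479 + \sqrt{47605}$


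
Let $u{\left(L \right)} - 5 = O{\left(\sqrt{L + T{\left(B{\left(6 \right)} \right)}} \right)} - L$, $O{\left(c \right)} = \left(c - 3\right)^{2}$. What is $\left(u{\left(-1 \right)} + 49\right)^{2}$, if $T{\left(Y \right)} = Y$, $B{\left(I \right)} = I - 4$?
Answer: $3481$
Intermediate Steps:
$B{\left(I \right)} = -4 + I$
$O{\left(c \right)} = \left(-3 + c\right)^{2}$
$u{\left(L \right)} = 5 + \left(-3 + \sqrt{2 + L}\right)^{2} - L$ ($u{\left(L \right)} = 5 - \left(L - \left(-3 + \sqrt{L + \left(-4 + 6\right)}\right)^{2}\right) = 5 - \left(L - \left(-3 + \sqrt{L + 2}\right)^{2}\right) = 5 - \left(L - \left(-3 + \sqrt{2 + L}\right)^{2}\right) = 5 + \left(-3 + \sqrt{2 + L}\right)^{2} - L$)
$\left(u{\left(-1 \right)} + 49\right)^{2} = \left(\left(16 - 6 \sqrt{2 - 1}\right) + 49\right)^{2} = \left(\left(16 - 6 \sqrt{1}\right) + 49\right)^{2} = \left(\left(16 - 6\right) + 49\right)^{2} = \left(10 + 49\right)^{2} = 59^{2} = 3481$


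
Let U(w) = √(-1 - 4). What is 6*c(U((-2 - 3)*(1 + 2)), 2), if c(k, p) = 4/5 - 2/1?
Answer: -36/5 ≈ -7.2000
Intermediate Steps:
U(w) = I*√5 (U(w) = √(-5) = I*√5)
c(k, p) = -6/5 (c(k, p) = 4*(⅕) - 2*1 = ⅘ - 2 = -6/5)
6*c(U((-2 - 3)*(1 + 2)), 2) = 6*(-6/5) = -36/5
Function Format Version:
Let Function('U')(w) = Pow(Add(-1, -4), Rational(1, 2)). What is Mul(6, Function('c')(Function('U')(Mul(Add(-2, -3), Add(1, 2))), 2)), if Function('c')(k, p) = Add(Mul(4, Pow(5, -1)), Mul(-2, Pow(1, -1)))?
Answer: Rational(-36, 5) ≈ -7.2000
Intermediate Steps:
Function('U')(w) = Mul(I, Pow(5, Rational(1, 2))) (Function('U')(w) = Pow(-5, Rational(1, 2)) = Mul(I, Pow(5, Rational(1, 2))))
Function('c')(k, p) = Rational(-6, 5) (Function('c')(k, p) = Add(Mul(4, Rational(1, 5)), Mul(-2, 1)) = Add(Rational(4, 5), -2) = Rational(-6, 5))
Mul(6, Function('c')(Function('U')(Mul(Add(-2, -3), Add(1, 2))), 2)) = Mul(6, Rational(-6, 5)) = Rational(-36, 5)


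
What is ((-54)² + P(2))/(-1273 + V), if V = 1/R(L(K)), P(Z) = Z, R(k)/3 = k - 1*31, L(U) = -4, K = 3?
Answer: -153195/66833 ≈ -2.2922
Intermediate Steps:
R(k) = -93 + 3*k (R(k) = 3*(k - 1*31) = 3*(k - 31) = 3*(-31 + k) = -93 + 3*k)
V = -1/105 (V = 1/(-93 + 3*(-4)) = 1/(-93 - 12) = 1/(-105) = -1/105 ≈ -0.0095238)
((-54)² + P(2))/(-1273 + V) = ((-54)² + 2)/(-1273 - 1/105) = (2916 + 2)/(-133666/105) = 2918*(-105/133666) = -153195/66833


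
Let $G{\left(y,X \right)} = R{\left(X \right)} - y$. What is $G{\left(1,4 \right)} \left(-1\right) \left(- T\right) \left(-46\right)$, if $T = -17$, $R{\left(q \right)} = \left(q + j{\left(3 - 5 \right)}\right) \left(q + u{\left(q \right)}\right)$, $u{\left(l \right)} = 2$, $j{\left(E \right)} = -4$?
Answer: $-782$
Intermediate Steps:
$R{\left(q \right)} = \left(-4 + q\right) \left(2 + q\right)$ ($R{\left(q \right)} = \left(q - 4\right) \left(q + 2\right) = \left(-4 + q\right) \left(2 + q\right)$)
$G{\left(y,X \right)} = -8 + X^{2} - y - 2 X$ ($G{\left(y,X \right)} = \left(-8 + X^{2} - 2 X\right) - y = -8 + X^{2} - y - 2 X$)
$G{\left(1,4 \right)} \left(-1\right) \left(- T\right) \left(-46\right) = \left(-8 + 4^{2} - 1 - 8\right) \left(-1\right) \left(\left(-1\right) \left(-17\right)\right) \left(-46\right) = \left(-8 + 16 - 1 - 8\right) \left(-1\right) 17 \left(-46\right) = \left(-1\right) \left(-1\right) 17 \left(-46\right) = 1 \cdot 17 \left(-46\right) = 17 \left(-46\right) = -782$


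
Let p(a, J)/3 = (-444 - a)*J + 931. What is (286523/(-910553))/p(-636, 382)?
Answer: -286523/202893972225 ≈ -1.4122e-6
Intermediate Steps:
p(a, J) = 2793 + 3*J*(-444 - a) (p(a, J) = 3*((-444 - a)*J + 931) = 3*(J*(-444 - a) + 931) = 3*(931 + J*(-444 - a)) = 2793 + 3*J*(-444 - a))
(286523/(-910553))/p(-636, 382) = (286523/(-910553))/(2793 - 1332*382 - 3*382*(-636)) = (286523*(-1/910553))/(2793 - 508824 + 728856) = -286523/910553/222825 = -286523/910553*1/222825 = -286523/202893972225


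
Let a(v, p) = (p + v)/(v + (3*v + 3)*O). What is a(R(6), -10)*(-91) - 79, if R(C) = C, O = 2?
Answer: -857/12 ≈ -71.417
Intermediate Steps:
a(v, p) = (p + v)/(6 + 7*v) (a(v, p) = (p + v)/(v + (3*v + 3)*2) = (p + v)/(v + (3 + 3*v)*2) = (p + v)/(v + (6 + 6*v)) = (p + v)/(6 + 7*v))
a(R(6), -10)*(-91) - 79 = ((-10 + 6)/(6 + 7*6))*(-91) - 79 = (-4/(6 + 42))*(-91) - 79 = (-4/48)*(-91) - 79 = ((1/48)*(-4))*(-91) - 79 = -1/12*(-91) - 79 = 91/12 - 79 = -857/12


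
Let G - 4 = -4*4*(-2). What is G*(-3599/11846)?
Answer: -64782/5923 ≈ -10.937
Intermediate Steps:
G = 36 (G = 4 - 4*4*(-2) = 4 - 16*(-2) = 4 + 32 = 36)
G*(-3599/11846) = 36*(-3599/11846) = -64782/5923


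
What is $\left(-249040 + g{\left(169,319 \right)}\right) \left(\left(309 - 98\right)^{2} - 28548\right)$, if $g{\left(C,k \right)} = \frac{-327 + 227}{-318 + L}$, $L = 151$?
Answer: $- \frac{664310361340}{167} \approx -3.9779 \cdot 10^{9}$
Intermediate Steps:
$g{\left(C,k \right)} = \frac{100}{167}$ ($g{\left(C,k \right)} = \frac{-327 + 227}{-318 + 151} = - \frac{100}{-167} = \left(-100\right) \left(- \frac{1}{167}\right) = \frac{100}{167}$)
$\left(-249040 + g{\left(169,319 \right)}\right) \left(\left(309 - 98\right)^{2} - 28548\right) = \left(-249040 + \frac{100}{167}\right) \left(\left(309 - 98\right)^{2} - 28548\right) = - \frac{41589580 \left(211^{2} - 28548\right)}{167} = - \frac{41589580 \left(44521 - 28548\right)}{167} = \left(- \frac{41589580}{167}\right) 15973 = - \frac{664310361340}{167}$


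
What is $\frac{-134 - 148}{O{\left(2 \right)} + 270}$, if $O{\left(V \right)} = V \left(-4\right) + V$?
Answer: $- \frac{47}{44} \approx -1.0682$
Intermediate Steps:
$O{\left(V \right)} = - 3 V$ ($O{\left(V \right)} = - 4 V + V = - 3 V$)
$\frac{-134 - 148}{O{\left(2 \right)} + 270} = \frac{-134 - 148}{\left(-3\right) 2 + 270} = - \frac{282}{-6 + 270} = - \frac{282}{264} = \left(-282\right) \frac{1}{264} = - \frac{47}{44}$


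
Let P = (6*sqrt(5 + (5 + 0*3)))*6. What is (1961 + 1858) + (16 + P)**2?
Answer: 17035 + 1152*sqrt(10) ≈ 20678.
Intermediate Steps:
P = 36*sqrt(10) (P = (6*sqrt(5 + (5 + 0)))*6 = (6*sqrt(5 + 5))*6 = (6*sqrt(10))*6 = 36*sqrt(10) ≈ 113.84)
(1961 + 1858) + (16 + P)**2 = (1961 + 1858) + (16 + 36*sqrt(10))**2 = 3819 + (16 + 36*sqrt(10))**2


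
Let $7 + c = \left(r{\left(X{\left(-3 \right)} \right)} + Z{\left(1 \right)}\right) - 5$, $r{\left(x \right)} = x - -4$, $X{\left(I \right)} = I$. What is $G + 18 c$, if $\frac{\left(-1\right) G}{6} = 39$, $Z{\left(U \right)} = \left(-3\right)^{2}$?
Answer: $-270$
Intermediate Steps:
$Z{\left(U \right)} = 9$
$G = -234$ ($G = \left(-6\right) 39 = -234$)
$r{\left(x \right)} = 4 + x$ ($r{\left(x \right)} = x + 4 = 4 + x$)
$c = -2$ ($c = -7 + \left(\left(\left(4 - 3\right) + 9\right) - 5\right) = -7 + \left(\left(1 + 9\right) - 5\right) = -7 + \left(10 - 5\right) = -7 + 5 = -2$)
$G + 18 c = -234 + 18 \left(-2\right) = -234 - 36 = -270$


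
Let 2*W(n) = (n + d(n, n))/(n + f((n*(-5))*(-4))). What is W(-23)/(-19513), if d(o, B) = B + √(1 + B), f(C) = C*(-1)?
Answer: 1/370747 - I*√22/17054362 ≈ 2.6973e-6 - 2.7503e-7*I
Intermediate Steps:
f(C) = -C
W(n) = -(√(1 + n) + 2*n)/(38*n) (W(n) = ((n + (n + √(1 + n)))/(n - n*(-5)*(-4)))/2 = ((√(1 + n) + 2*n)/(n - (-5*n)*(-4)))/2 = ((√(1 + n) + 2*n)/(n - 20*n))/2 = ((√(1 + n) + 2*n)/((-19*n)))/2 = ((√(1 + n) + 2*n)*(-1/(19*n)))/2 = (-(√(1 + n) + 2*n)/(19*n))/2 = -(√(1 + n) + 2*n)/(38*n))
W(-23)/(-19513) = ((1/38)*(-√(1 - 23) - 2*(-23))/(-23))/(-19513) = ((1/38)*(-1/23)*(-√(-22) + 46))*(-1/19513) = ((1/38)*(-1/23)*(-I*√22 + 46))*(-1/19513) = ((1/38)*(-1/23)*(46 - I*√22))*(-1/19513) = (-1/19 + I*√22/874)*(-1/19513) = 1/370747 - I*√22/17054362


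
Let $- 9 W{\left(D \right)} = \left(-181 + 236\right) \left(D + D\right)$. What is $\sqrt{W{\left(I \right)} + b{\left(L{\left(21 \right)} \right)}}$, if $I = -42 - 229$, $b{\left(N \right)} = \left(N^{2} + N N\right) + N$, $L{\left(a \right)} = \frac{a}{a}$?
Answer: $\frac{\sqrt{29837}}{3} \approx 57.578$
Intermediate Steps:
$L{\left(a \right)} = 1$
$b{\left(N \right)} = N + 2 N^{2}$ ($b{\left(N \right)} = \left(N^{2} + N^{2}\right) + N = 2 N^{2} + N = N + 2 N^{2}$)
$I = -271$ ($I = -42 - 229 = -271$)
$W{\left(D \right)} = - \frac{110 D}{9}$ ($W{\left(D \right)} = - \frac{\left(-181 + 236\right) \left(D + D\right)}{9} = - \frac{55 \cdot 2 D}{9} = - \frac{110 D}{9}$)
$\sqrt{W{\left(I \right)} + b{\left(L{\left(21 \right)} \right)}} = \sqrt{\left(- \frac{110}{9}\right) \left(-271\right) + 1 \left(1 + 2 \cdot 1\right)} = \sqrt{\frac{29810}{9} + 1 \left(1 + 2\right)} = \sqrt{\frac{29810}{9} + 1 \cdot 3} = \sqrt{\frac{29810}{9} + 3} = \sqrt{\frac{29837}{9}} = \frac{\sqrt{29837}}{3}$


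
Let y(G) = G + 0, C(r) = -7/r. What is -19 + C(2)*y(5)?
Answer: -73/2 ≈ -36.500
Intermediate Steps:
y(G) = G
-19 + C(2)*y(5) = -19 - 7/2*5 = -19 - 35/2 = -73/2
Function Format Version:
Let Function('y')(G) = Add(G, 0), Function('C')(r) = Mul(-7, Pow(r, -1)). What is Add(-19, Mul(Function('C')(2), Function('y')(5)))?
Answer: Rational(-73, 2) ≈ -36.500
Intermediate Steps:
Function('y')(G) = G
Add(-19, Mul(Function('C')(2), Function('y')(5))) = Add(-19, Mul(Mul(-7, Pow(2, -1)), 5)) = Add(-19, Mul(Mul(-7, Rational(1, 2)), 5)) = Add(-19, Mul(Rational(-7, 2), 5)) = Add(-19, Rational(-35, 2)) = Rational(-73, 2)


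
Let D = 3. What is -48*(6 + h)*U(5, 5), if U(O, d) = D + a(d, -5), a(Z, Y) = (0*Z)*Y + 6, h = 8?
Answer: -6048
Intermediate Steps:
a(Z, Y) = 6 (a(Z, Y) = 0*Y + 6 = 0 + 6 = 6)
U(O, d) = 9 (U(O, d) = 3 + 6 = 9)
-48*(6 + h)*U(5, 5) = -48*(6 + 8)*9 = -672*9 = -48*126 = -6048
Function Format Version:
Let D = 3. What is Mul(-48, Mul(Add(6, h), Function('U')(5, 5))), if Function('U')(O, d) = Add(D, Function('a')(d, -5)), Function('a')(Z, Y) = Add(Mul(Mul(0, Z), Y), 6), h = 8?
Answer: -6048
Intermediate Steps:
Function('a')(Z, Y) = 6 (Function('a')(Z, Y) = Add(Mul(0, Y), 6) = Add(0, 6) = 6)
Function('U')(O, d) = 9 (Function('U')(O, d) = Add(3, 6) = 9)
Mul(-48, Mul(Add(6, h), Function('U')(5, 5))) = Mul(-48, Mul(Add(6, 8), 9)) = Mul(-48, Mul(14, 9)) = Mul(-48, 126) = -6048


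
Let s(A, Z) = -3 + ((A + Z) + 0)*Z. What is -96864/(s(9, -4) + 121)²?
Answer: -24216/2401 ≈ -10.086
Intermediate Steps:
s(A, Z) = -3 + Z*(A + Z) (s(A, Z) = -3 + (A + Z)*Z = -3 + Z*(A + Z))
-96864/(s(9, -4) + 121)² = -96864/((-3 + (-4)² + 9*(-4)) + 121)² = -96864/((-3 + 16 - 36) + 121)² = -96864/(-23 + 121)² = -96864/(98²) = -96864/9604 = -96864*1/9604 = -24216/2401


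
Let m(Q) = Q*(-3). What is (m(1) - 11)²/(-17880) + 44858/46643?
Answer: 198229753/208494210 ≈ 0.95077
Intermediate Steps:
m(Q) = -3*Q
(m(1) - 11)²/(-17880) + 44858/46643 = (-3*1 - 11)²/(-17880) + 44858/46643 = (-3 - 11)²*(-1/17880) + 44858*(1/46643) = (-14)²*(-1/17880) + 44858/46643 = 196*(-1/17880) + 44858/46643 = -49/4470 + 44858/46643 = 198229753/208494210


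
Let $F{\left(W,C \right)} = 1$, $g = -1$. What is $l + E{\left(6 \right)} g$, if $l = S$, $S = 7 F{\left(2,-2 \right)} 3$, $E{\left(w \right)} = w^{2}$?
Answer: $-15$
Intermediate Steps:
$S = 21$ ($S = 7 \cdot 1 \cdot 3 = 7 \cdot 3 = 21$)
$l = 21$
$l + E{\left(6 \right)} g = 21 + 6^{2} \left(-1\right) = 21 + 36 \left(-1\right) = 21 - 36 = -15$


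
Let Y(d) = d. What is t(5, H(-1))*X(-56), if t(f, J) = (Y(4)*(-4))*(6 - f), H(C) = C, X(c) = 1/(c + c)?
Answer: ⅐ ≈ 0.14286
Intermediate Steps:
X(c) = 1/(2*c)
t(f, J) = -96 + 16*f (t(f, J) = (4*(-4))*(6 - f) = -16*(6 - f) = -96 + 16*f)
t(5, H(-1))*X(-56) = (-96 + 16*5)*((½)/(-56)) = (-96 + 80)*((½)*(-1/56)) = -16*(-1/112) = ⅐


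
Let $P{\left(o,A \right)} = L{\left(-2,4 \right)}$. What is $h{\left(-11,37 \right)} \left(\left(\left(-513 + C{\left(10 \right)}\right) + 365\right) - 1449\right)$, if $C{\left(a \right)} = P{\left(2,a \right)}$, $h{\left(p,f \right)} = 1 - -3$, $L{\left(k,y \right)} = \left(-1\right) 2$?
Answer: $-6396$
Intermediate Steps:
$L{\left(k,y \right)} = -2$
$h{\left(p,f \right)} = 4$ ($h{\left(p,f \right)} = 1 + 3 = 4$)
$P{\left(o,A \right)} = -2$
$C{\left(a \right)} = -2$
$h{\left(-11,37 \right)} \left(\left(\left(-513 + C{\left(10 \right)}\right) + 365\right) - 1449\right) = 4 \left(\left(\left(-513 - 2\right) + 365\right) - 1449\right) = 4 \left(\left(-515 + 365\right) - 1449\right) = 4 \left(-150 - 1449\right) = 4 \left(-1599\right) = -6396$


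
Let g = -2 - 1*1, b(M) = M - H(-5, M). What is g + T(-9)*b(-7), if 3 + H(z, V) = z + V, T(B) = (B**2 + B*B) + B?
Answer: 1221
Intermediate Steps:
T(B) = B + 2*B**2 (T(B) = (B**2 + B**2) + B = 2*B**2 + B = B + 2*B**2)
H(z, V) = -3 + V + z (H(z, V) = -3 + (z + V) = -3 + (V + z) = -3 + V + z)
b(M) = 8 (b(M) = M - (-3 + M - 5) = M - (-8 + M) = M + (8 - M) = 8)
g = -3 (g = -2 - 1 = -3)
g + T(-9)*b(-7) = -3 - 9*(1 + 2*(-9))*8 = -3 - 9*(1 - 18)*8 = -3 - 9*(-17)*8 = -3 + 153*8 = -3 + 1224 = 1221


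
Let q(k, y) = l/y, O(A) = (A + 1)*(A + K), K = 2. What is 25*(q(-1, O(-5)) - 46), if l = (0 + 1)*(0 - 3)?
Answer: -4625/4 ≈ -1156.3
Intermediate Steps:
O(A) = (1 + A)*(2 + A) (O(A) = (A + 1)*(A + 2) = (1 + A)*(2 + A))
l = -3 (l = 1*(-3) = -3)
q(k, y) = -3/y
25*(q(-1, O(-5)) - 46) = 25*(-3/(2 + (-5)² + 3*(-5)) - 46) = 25*(-3/(2 + 25 - 15) - 46) = 25*(-3/12 - 46) = 25*(-3*1/12 - 46) = 25*(-¼ - 46) = 25*(-185/4) = -4625/4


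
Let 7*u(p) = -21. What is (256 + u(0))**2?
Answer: 64009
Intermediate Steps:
u(p) = -3 (u(p) = (1/7)*(-21) = -3)
(256 + u(0))**2 = (256 - 3)**2 = 253**2 = 64009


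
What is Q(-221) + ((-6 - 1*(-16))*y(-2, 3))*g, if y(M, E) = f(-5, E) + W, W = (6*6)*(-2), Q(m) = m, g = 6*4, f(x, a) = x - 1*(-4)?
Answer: -17741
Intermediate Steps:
f(x, a) = 4 + x (f(x, a) = x + 4 = 4 + x)
g = 24
W = -72 (W = 36*(-2) = -72)
y(M, E) = -73 (y(M, E) = (4 - 5) - 72 = -1 - 72 = -73)
Q(-221) + ((-6 - 1*(-16))*y(-2, 3))*g = -221 + ((-6 - 1*(-16))*(-73))*24 = -221 + ((-6 + 16)*(-73))*24 = -221 + (10*(-73))*24 = -221 - 730*24 = -221 - 17520 = -17741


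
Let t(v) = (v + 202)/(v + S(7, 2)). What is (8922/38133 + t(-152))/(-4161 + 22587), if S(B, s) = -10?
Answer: -25627/6323747922 ≈ -4.0525e-6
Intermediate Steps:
t(v) = (202 + v)/(-10 + v) (t(v) = (v + 202)/(v - 10) = (202 + v)/(-10 + v))
(8922/38133 + t(-152))/(-4161 + 22587) = (8922/38133 + (202 - 152)/(-10 - 152))/(-4161 + 22587) = (8922*(1/38133) + 50/(-162))/18426 = (2974/12711 - 1/162*50)*(1/18426) = (2974/12711 - 25/81)*(1/18426) = -25627/343197*1/18426 = -25627/6323747922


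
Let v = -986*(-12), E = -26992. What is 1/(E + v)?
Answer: -1/15160 ≈ -6.5963e-5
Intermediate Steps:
v = 11832
1/(E + v) = 1/(-26992 + 11832) = 1/(-15160) = -1/15160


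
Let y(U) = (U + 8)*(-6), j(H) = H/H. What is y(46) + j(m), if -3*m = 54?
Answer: -323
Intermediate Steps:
m = -18 (m = -⅓*54 = -18)
j(H) = 1
y(U) = -48 - 6*U (y(U) = (8 + U)*(-6) = -48 - 6*U)
y(46) + j(m) = (-48 - 6*46) + 1 = (-48 - 276) + 1 = -324 + 1 = -323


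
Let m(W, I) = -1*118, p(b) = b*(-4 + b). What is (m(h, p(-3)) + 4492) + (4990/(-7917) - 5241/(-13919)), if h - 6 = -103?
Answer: 481972503589/110196723 ≈ 4373.8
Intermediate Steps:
h = -97 (h = 6 - 103 = -97)
m(W, I) = -118
(m(h, p(-3)) + 4492) + (4990/(-7917) - 5241/(-13919)) = (-118 + 4492) + (4990/(-7917) - 5241/(-13919)) = 4374 + (4990*(-1/7917) - 5241*(-1/13919)) = 4374 + (-4990/7917 + 5241/13919) = 4374 - 27962813/110196723 = 481972503589/110196723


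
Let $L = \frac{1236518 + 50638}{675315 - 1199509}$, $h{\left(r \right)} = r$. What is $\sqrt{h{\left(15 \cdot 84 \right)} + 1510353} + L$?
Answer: $- \frac{643578}{262097} + 3 \sqrt{167957} \approx 1227.0$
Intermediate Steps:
$L = - \frac{643578}{262097}$ ($L = \frac{1287156}{-524194} = 1287156 \left(- \frac{1}{524194}\right) = - \frac{643578}{262097} \approx -2.4555$)
$\sqrt{h{\left(15 \cdot 84 \right)} + 1510353} + L = \sqrt{15 \cdot 84 + 1510353} - \frac{643578}{262097} = \sqrt{1260 + 1510353} - \frac{643578}{262097} = \sqrt{1511613} - \frac{643578}{262097} = 3 \sqrt{167957} - \frac{643578}{262097} = - \frac{643578}{262097} + 3 \sqrt{167957}$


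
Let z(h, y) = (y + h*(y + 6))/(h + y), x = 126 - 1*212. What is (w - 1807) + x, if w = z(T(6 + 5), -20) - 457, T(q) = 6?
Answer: -16398/7 ≈ -2342.6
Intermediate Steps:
x = -86 (x = 126 - 212 = -86)
z(h, y) = (y + h*(6 + y))/(h + y)
w = -3147/7 (w = (-20 + 6*6 + 6*(-20))/(6 - 20) - 457 = (-20 + 36 - 120)/(-14) - 457 = -1/14*(-104) - 457 = 52/7 - 457 = -3147/7 ≈ -449.57)
(w - 1807) + x = (-3147/7 - 1807) - 86 = -15796/7 - 86 = -16398/7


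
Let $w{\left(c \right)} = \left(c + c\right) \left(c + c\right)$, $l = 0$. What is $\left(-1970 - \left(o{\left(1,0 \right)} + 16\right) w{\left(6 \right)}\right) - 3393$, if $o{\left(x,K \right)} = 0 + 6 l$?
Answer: $-7667$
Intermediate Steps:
$o{\left(x,K \right)} = 0$ ($o{\left(x,K \right)} = 0 + 6 \cdot 0 = 0 + 0 = 0$)
$w{\left(c \right)} = 4 c^{2}$ ($w{\left(c \right)} = 2 c 2 c = 4 c^{2}$)
$\left(-1970 - \left(o{\left(1,0 \right)} + 16\right) w{\left(6 \right)}\right) - 3393 = \left(-1970 - \left(0 + 16\right) 4 \cdot 6^{2}\right) - 3393 = \left(-1970 - 16 \cdot 4 \cdot 36\right) - 3393 = \left(-1970 - 16 \cdot 144\right) - 3393 = \left(-1970 - 2304\right) - 3393 = -4274 - 3393 = -7667$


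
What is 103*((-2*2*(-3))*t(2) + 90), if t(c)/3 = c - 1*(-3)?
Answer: 27810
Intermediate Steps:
t(c) = 9 + 3*c (t(c) = 3*(c - 1*(-3)) = 3*(c + 3) = 3*(3 + c) = 9 + 3*c)
103*((-2*2*(-3))*t(2) + 90) = 103*((-2*2*(-3))*(9 + 3*2) + 90) = 103*((-4*(-3))*(9 + 6) + 90) = 103*(12*15 + 90) = 103*(180 + 90) = 103*270 = 27810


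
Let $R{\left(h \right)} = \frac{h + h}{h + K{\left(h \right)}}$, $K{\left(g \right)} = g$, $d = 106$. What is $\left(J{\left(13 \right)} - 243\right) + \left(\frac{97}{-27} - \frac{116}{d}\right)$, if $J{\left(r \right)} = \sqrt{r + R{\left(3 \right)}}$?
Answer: $- \frac{354440}{1431} + \sqrt{14} \approx -243.95$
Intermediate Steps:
$R{\left(h \right)} = 1$ ($R{\left(h \right)} = \frac{h + h}{h + h} = \frac{2 h}{2 h} = 2 h \frac{1}{2 h} = 1$)
$J{\left(r \right)} = \sqrt{1 + r}$ ($J{\left(r \right)} = \sqrt{r + 1} = \sqrt{1 + r}$)
$\left(J{\left(13 \right)} - 243\right) + \left(\frac{97}{-27} - \frac{116}{d}\right) = \left(\sqrt{1 + 13} - 243\right) + \left(\frac{97}{-27} - \frac{116}{106}\right) = \left(\sqrt{14} - 243\right) + \left(97 \left(- \frac{1}{27}\right) - \frac{58}{53}\right) = \left(-243 + \sqrt{14}\right) - \frac{6707}{1431} = - \frac{354440}{1431} + \sqrt{14}$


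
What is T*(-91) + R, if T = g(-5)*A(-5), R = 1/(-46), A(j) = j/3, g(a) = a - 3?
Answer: -167443/138 ≈ -1213.4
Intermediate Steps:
g(a) = -3 + a
A(j) = j/3 (A(j) = j*(⅓) = j/3)
R = -1/46 ≈ -0.021739
T = 40/3 (T = (-3 - 5)*((⅓)*(-5)) = -8*(-5/3) = 40/3 ≈ 13.333)
T*(-91) + R = (40/3)*(-91) - 1/46 = -3640/3 - 1/46 = -167443/138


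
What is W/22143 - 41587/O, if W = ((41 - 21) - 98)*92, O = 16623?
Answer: -346715863/122694363 ≈ -2.8259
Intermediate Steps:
W = -7176 (W = (20 - 98)*92 = -78*92 = -7176)
W/22143 - 41587/O = -7176/22143 - 41587/16623 = -7176*1/22143 - 41587*1/16623 = -2392/7381 - 41587/16623 = -346715863/122694363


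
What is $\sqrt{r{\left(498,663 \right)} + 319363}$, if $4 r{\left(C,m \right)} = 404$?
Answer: $18 \sqrt{986} \approx 565.21$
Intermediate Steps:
$r{\left(C,m \right)} = 101$ ($r{\left(C,m \right)} = \frac{1}{4} \cdot 404 = 101$)
$\sqrt{r{\left(498,663 \right)} + 319363} = \sqrt{101 + 319363} = \sqrt{319464} = 18 \sqrt{986}$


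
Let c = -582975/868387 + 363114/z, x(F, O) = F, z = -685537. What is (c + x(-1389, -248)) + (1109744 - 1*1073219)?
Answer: 20916147037214691/595311418819 ≈ 35135.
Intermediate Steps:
c = -714974409693/595311418819 (c = -582975/868387 + 363114/(-685537) = -582975*1/868387 + 363114*(-1/685537) = -582975/868387 - 363114/685537 = -714974409693/595311418819 ≈ -1.2010)
(c + x(-1389, -248)) + (1109744 - 1*1073219) = (-714974409693/595311418819 - 1389) + (1109744 - 1*1073219) = -827602535149284/595311418819 + (1109744 - 1073219) = -827602535149284/595311418819 + 36525 = 20916147037214691/595311418819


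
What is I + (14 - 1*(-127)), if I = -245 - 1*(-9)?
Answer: -95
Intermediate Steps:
I = -236 (I = -245 + 9 = -236)
I + (14 - 1*(-127)) = -236 + (14 - 1*(-127)) = -236 + (14 + 127) = -236 + 141 = -95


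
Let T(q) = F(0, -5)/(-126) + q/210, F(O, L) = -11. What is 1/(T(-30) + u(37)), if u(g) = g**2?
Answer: 18/24641 ≈ 0.00073049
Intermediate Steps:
T(q) = 11/126 + q/210 (T(q) = -11/(-126) + q/210 = -11*(-1/126) + q*(1/210) = 11/126 + q/210)
1/(T(-30) + u(37)) = 1/((11/126 + (1/210)*(-30)) + 37**2) = 1/((11/126 - 1/7) + 1369) = 1/(-1/18 + 1369) = 1/(24641/18) = 18/24641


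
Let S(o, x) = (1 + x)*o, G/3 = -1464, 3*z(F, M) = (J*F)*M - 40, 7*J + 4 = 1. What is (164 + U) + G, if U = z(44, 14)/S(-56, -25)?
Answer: -1065475/252 ≈ -4228.1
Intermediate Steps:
J = -3/7 (J = -4/7 + (⅐)*1 = -4/7 + ⅐ = -3/7 ≈ -0.42857)
z(F, M) = -40/3 - F*M/7 (z(F, M) = ((-3*F/7)*M - 40)/3 = (-3*F*M/7 - 40)/3 = (-40 - 3*F*M/7)/3 = -40/3 - F*M/7)
G = -4392 (G = 3*(-1464) = -4392)
S(o, x) = o*(1 + x)
U = -19/252 (U = (-40/3 - ⅐*44*14)/((-56*(1 - 25))) = (-40/3 - 88)/((-56*(-24))) = -304/3/1344 = -304/3*1/1344 = -19/252 ≈ -0.075397)
(164 + U) + G = (164 - 19/252) - 4392 = 41309/252 - 4392 = -1065475/252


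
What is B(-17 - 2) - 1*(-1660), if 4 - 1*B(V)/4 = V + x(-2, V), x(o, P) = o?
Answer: 1760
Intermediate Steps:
B(V) = 24 - 4*V (B(V) = 16 - 4*(V - 2) = 16 - 4*(-2 + V) = 16 + (8 - 4*V) = 24 - 4*V)
B(-17 - 2) - 1*(-1660) = (24 - 4*(-17 - 2)) - 1*(-1660) = (24 - 4*(-19)) + 1660 = (24 + 76) + 1660 = 100 + 1660 = 1760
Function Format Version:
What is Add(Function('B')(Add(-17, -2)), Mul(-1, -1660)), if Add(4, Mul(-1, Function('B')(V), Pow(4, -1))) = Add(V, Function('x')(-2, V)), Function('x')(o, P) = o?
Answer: 1760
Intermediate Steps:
Function('B')(V) = Add(24, Mul(-4, V)) (Function('B')(V) = Add(16, Mul(-4, Add(V, -2))) = Add(16, Mul(-4, Add(-2, V))) = Add(16, Add(8, Mul(-4, V))) = Add(24, Mul(-4, V)))
Add(Function('B')(Add(-17, -2)), Mul(-1, -1660)) = Add(Add(24, Mul(-4, Add(-17, -2))), Mul(-1, -1660)) = Add(Add(24, Mul(-4, -19)), 1660) = Add(Add(24, 76), 1660) = Add(100, 1660) = 1760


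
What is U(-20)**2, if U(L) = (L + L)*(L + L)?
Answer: 2560000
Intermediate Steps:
U(L) = 4*L**2 (U(L) = (2*L)*(2*L) = 4*L**2)
U(-20)**2 = (4*(-20)**2)**2 = (4*400)**2 = 1600**2 = 2560000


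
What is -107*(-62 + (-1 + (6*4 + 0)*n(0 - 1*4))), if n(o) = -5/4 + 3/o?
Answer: 11877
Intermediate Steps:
n(o) = -5/4 + 3/o (n(o) = -5*¼ + 3/o = -5/4 + 3/o)
-107*(-62 + (-1 + (6*4 + 0)*n(0 - 1*4))) = -107*(-62 + (-1 + (6*4 + 0)*(-5/4 + 3/(0 - 1*4)))) = -107*(-62 + (-1 + (24 + 0)*(-5/4 + 3/(0 - 4)))) = -107*(-62 + (-1 + 24*(-5/4 + 3/(-4)))) = -107*(-62 + (-1 + 24*(-5/4 + 3*(-¼)))) = -107*(-62 + (-1 + 24*(-5/4 - ¾))) = -107*(-62 + (-1 + 24*(-2))) = -107*(-62 + (-1 - 48)) = -107*(-62 - 49) = -107*(-111) = 11877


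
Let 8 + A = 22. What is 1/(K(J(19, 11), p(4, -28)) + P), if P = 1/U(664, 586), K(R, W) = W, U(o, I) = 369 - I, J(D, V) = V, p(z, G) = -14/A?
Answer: -217/218 ≈ -0.99541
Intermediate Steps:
A = 14 (A = -8 + 22 = 14)
p(z, G) = -1 (p(z, G) = -14/14 = -14*1/14 = -1)
P = -1/217 (P = 1/(369 - 1*586) = 1/(369 - 586) = 1/(-217) = -1/217 ≈ -0.0046083)
1/(K(J(19, 11), p(4, -28)) + P) = 1/(-1 - 1/217) = 1/(-218/217) = -217/218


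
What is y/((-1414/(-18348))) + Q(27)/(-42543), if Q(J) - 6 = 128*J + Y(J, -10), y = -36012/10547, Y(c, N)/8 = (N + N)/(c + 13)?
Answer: -14080890194666/317231621847 ≈ -44.387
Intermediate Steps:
Y(c, N) = 16*N/(13 + c) (Y(c, N) = 8*((N + N)/(c + 13)) = 8*((2*N)/(13 + c)) = 8*(2*N/(13 + c)) = 16*N/(13 + c))
y = -36012/10547 (y = -36012*1/10547 = -36012/10547 ≈ -3.4144)
Q(J) = 6 - 160/(13 + J) + 128*J (Q(J) = 6 + (128*J + 16*(-10)/(13 + J)) = 6 + (128*J - 160/(13 + J)) = 6 + (-160/(13 + J) + 128*J) = 6 - 160/(13 + J) + 128*J)
y/((-1414/(-18348))) + Q(27)/(-42543) = -36012/(10547*((-1414/(-18348)))) + (2*(-41 + 64*27² + 835*27)/(13 + 27))/(-42543) = -36012/(10547*((-1414*(-1/18348)))) + (2*(-41 + 64*729 + 22545)/40)*(-1/42543) = -36012/(10547*707/9174) + (2*(1/40)*(-41 + 46656 + 22545))*(-1/42543) = -36012/10547*9174/707 + (2*(1/40)*69160)*(-1/42543) = -330374088/7456729 + 3458*(-1/42543) = -330374088/7456729 - 3458/42543 = -14080890194666/317231621847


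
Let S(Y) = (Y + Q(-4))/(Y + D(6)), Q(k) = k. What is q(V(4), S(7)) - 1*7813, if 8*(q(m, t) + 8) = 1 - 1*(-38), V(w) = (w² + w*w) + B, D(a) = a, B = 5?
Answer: -62529/8 ≈ -7816.1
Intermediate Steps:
V(w) = 5 + 2*w² (V(w) = (w² + w*w) + 5 = (w² + w²) + 5 = 2*w² + 5 = 5 + 2*w²)
S(Y) = (-4 + Y)/(6 + Y) (S(Y) = (Y - 4)/(Y + 6) = (-4 + Y)/(6 + Y))
q(m, t) = -25/8 (q(m, t) = -8 + (1 - 1*(-38))/8 = -8 + (1 + 38)/8 = -8 + (⅛)*39 = -8 + 39/8 = -25/8)
q(V(4), S(7)) - 1*7813 = -25/8 - 1*7813 = -25/8 - 7813 = -62529/8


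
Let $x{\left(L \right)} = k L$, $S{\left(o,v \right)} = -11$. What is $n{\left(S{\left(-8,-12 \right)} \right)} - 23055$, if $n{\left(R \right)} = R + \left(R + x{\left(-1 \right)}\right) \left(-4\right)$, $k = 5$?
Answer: $-23002$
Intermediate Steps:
$x{\left(L \right)} = 5 L$
$n{\left(R \right)} = 20 - 3 R$ ($n{\left(R \right)} = R + \left(R + 5 \left(-1\right)\right) \left(-4\right) = R + \left(R - 5\right) \left(-4\right) = R + \left(-5 + R\right) \left(-4\right) = R - \left(-20 + 4 R\right) = 20 - 3 R$)
$n{\left(S{\left(-8,-12 \right)} \right)} - 23055 = \left(20 - -33\right) - 23055 = \left(20 + 33\right) - 23055 = 53 - 23055 = -23002$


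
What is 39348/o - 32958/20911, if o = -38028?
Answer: -173011071/66266959 ≈ -2.6108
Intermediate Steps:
39348/o - 32958/20911 = 39348/(-38028) - 32958/20911 = 39348*(-1/38028) - 32958*1/20911 = -3279/3169 - 32958/20911 = -173011071/66266959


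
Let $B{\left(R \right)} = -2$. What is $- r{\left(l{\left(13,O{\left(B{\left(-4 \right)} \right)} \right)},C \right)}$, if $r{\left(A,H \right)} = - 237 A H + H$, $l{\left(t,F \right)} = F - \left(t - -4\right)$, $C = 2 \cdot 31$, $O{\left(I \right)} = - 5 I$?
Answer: $-102920$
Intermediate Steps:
$C = 62$
$l{\left(t,F \right)} = -4 + F - t$ ($l{\left(t,F \right)} = F - \left(t + 4\right) = F - \left(4 + t\right) = -4 + F - t$)
$r{\left(A,H \right)} = H - 237 A H$ ($r{\left(A,H \right)} = - 237 A H + H = H - 237 A H$)
$- r{\left(l{\left(13,O{\left(B{\left(-4 \right)} \right)} \right)},C \right)} = - 62 \left(1 - 237 \left(-4 - -10 - 13\right)\right) = - 62 \left(1 - 237 \left(-4 + 10 - 13\right)\right) = - 62 \left(1 - -1659\right) = - 62 \left(1 + 1659\right) = - 62 \cdot 1660 = \left(-1\right) 102920 = -102920$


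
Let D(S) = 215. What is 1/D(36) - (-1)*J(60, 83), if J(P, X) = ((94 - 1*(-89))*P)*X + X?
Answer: 195955946/215 ≈ 9.1142e+5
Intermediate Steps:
J(P, X) = X + 183*P*X (J(P, X) = ((94 + 89)*P)*X + X = (183*P)*X + X = 183*P*X + X = X + 183*P*X)
1/D(36) - (-1)*J(60, 83) = 1/215 - (-1)*83*(1 + 183*60) = 1/215 - (-1)*83*(1 + 10980) = 1/215 - (-1)*83*10981 = 1/215 - (-1)*911423 = 1/215 - 1*(-911423) = 1/215 + 911423 = 195955946/215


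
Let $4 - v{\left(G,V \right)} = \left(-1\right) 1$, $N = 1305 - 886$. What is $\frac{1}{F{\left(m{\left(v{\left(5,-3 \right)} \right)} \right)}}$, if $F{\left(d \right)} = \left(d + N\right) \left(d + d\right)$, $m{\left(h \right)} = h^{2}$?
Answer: $\frac{1}{22200} \approx 4.5045 \cdot 10^{-5}$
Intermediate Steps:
$N = 419$ ($N = 1305 - 886 = 419$)
$v{\left(G,V \right)} = 5$ ($v{\left(G,V \right)} = 4 - \left(-1\right) 1 = 4 - -1 = 4 + 1 = 5$)
$F{\left(d \right)} = 2 d \left(419 + d\right)$ ($F{\left(d \right)} = \left(d + 419\right) \left(d + d\right) = \left(419 + d\right) 2 d = 2 d \left(419 + d\right)$)
$\frac{1}{F{\left(m{\left(v{\left(5,-3 \right)} \right)} \right)}} = \frac{1}{2 \cdot 5^{2} \left(419 + 5^{2}\right)} = \frac{1}{2 \cdot 25 \left(419 + 25\right)} = \frac{1}{2 \cdot 25 \cdot 444} = \frac{1}{22200}$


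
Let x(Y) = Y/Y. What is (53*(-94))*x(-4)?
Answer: -4982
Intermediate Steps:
x(Y) = 1
(53*(-94))*x(-4) = (53*(-94))*1 = -4982*1 = -4982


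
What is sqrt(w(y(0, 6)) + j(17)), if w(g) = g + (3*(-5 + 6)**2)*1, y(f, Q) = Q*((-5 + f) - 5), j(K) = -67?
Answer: 2*I*sqrt(31) ≈ 11.136*I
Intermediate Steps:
y(f, Q) = Q*(-10 + f)
w(g) = 3 + g (w(g) = g + (3*1**2)*1 = g + (3*1)*1 = g + 3*1 = g + 3 = 3 + g)
sqrt(w(y(0, 6)) + j(17)) = sqrt((3 + 6*(-10 + 0)) - 67) = sqrt((3 + 6*(-10)) - 67) = sqrt((3 - 60) - 67) = sqrt(-57 - 67) = sqrt(-124) = 2*I*sqrt(31)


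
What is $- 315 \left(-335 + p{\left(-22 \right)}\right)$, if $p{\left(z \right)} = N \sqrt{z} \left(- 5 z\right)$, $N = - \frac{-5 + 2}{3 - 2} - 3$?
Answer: $105525$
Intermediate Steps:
$N = 0$ ($N = - \frac{-3}{1} - 3 = - \left(-3\right) 1 - 3 = \left(-1\right) \left(-3\right) - 3 = 3 - 3 = 0$)
$p{\left(z \right)} = 0$ ($p{\left(z \right)} = 0 \sqrt{z} \left(- 5 z\right) = 0 \left(- 5 z\right) = 0$)
$- 315 \left(-335 + p{\left(-22 \right)}\right) = - 315 \left(-335 + 0\right) = \left(-315\right) \left(-335\right) = 105525$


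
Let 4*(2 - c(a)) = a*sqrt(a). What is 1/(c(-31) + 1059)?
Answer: 16976/18041327 - 124*I*sqrt(31)/18041327 ≈ 0.00094095 - 3.8268e-5*I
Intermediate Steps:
c(a) = 2 - a**(3/2)/4 (c(a) = 2 - a*sqrt(a)/4 = 2 - a**(3/2)/4)
1/(c(-31) + 1059) = 1/((2 - (-31)*I*sqrt(31)/4) + 1059) = 1/((2 + 31*I*sqrt(31)/4) + 1059) = 1/(1061 + 31*I*sqrt(31)/4)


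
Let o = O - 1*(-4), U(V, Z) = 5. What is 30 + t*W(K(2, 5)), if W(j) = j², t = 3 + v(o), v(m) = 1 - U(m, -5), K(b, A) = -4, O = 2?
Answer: 14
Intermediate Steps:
o = 6 (o = 2 - 1*(-4) = 2 + 4 = 6)
v(m) = -4 (v(m) = 1 - 1*5 = 1 - 5 = -4)
t = -1 (t = 3 - 4 = -1)
30 + t*W(K(2, 5)) = 30 - 1*(-4)² = 30 - 1*16 = 30 - 16 = 14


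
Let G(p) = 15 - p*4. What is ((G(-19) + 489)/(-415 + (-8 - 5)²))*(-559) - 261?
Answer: 130007/123 ≈ 1057.0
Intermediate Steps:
G(p) = 15 - 4*p
((G(-19) + 489)/(-415 + (-8 - 5)²))*(-559) - 261 = (((15 - 4*(-19)) + 489)/(-415 + (-8 - 5)²))*(-559) - 261 = (((15 + 76) + 489)/(-415 + (-13)²))*(-559) - 261 = ((91 + 489)/(-415 + 169))*(-559) - 261 = (580/(-246))*(-559) - 261 = (580*(-1/246))*(-559) - 261 = -290/123*(-559) - 261 = 162110/123 - 261 = 130007/123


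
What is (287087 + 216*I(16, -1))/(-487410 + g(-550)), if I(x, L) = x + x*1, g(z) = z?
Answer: -293999/487960 ≈ -0.60251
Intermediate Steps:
I(x, L) = 2*x (I(x, L) = x + x = 2*x)
(287087 + 216*I(16, -1))/(-487410 + g(-550)) = (287087 + 216*(2*16))/(-487410 - 550) = (287087 + 216*32)/(-487960) = (287087 + 6912)*(-1/487960) = 293999*(-1/487960) = -293999/487960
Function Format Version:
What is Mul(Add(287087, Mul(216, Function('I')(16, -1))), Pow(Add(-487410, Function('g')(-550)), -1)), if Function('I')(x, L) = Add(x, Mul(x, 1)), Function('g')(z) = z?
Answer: Rational(-293999, 487960) ≈ -0.60251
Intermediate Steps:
Function('I')(x, L) = Mul(2, x) (Function('I')(x, L) = Add(x, x) = Mul(2, x))
Mul(Add(287087, Mul(216, Function('I')(16, -1))), Pow(Add(-487410, Function('g')(-550)), -1)) = Mul(Add(287087, Mul(216, Mul(2, 16))), Pow(Add(-487410, -550), -1)) = Mul(Add(287087, Mul(216, 32)), Pow(-487960, -1)) = Mul(Add(287087, 6912), Rational(-1, 487960)) = Mul(293999, Rational(-1, 487960)) = Rational(-293999, 487960)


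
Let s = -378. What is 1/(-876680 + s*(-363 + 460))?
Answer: -1/913346 ≈ -1.0949e-6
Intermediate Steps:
1/(-876680 + s*(-363 + 460)) = 1/(-876680 - 378*(-363 + 460)) = 1/(-876680 - 378*97) = 1/(-876680 - 36666) = 1/(-913346) = -1/913346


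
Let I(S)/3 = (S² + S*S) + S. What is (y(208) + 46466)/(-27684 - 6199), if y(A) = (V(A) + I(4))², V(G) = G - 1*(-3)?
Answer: -148227/33883 ≈ -4.3747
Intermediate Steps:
V(G) = 3 + G (V(G) = G + 3 = 3 + G)
I(S) = 3*S + 6*S² (I(S) = 3*((S² + S*S) + S) = 3*((S² + S²) + S) = 3*(2*S² + S) = 3*(S + 2*S²) = 3*S + 6*S²)
y(A) = (111 + A)² (y(A) = ((3 + A) + 3*4*(1 + 2*4))² = ((3 + A) + 3*4*(1 + 8))² = ((3 + A) + 3*4*9)² = ((3 + A) + 108)² = (111 + A)²)
(y(208) + 46466)/(-27684 - 6199) = ((111 + 208)² + 46466)/(-27684 - 6199) = (319² + 46466)/(-33883) = (101761 + 46466)*(-1/33883) = 148227*(-1/33883) = -148227/33883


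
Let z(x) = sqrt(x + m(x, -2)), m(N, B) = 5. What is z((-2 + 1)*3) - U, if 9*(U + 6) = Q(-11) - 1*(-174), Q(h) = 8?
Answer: -128/9 + sqrt(2) ≈ -12.808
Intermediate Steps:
z(x) = sqrt(5 + x) (z(x) = sqrt(x + 5) = sqrt(5 + x))
U = 128/9 (U = -6 + (8 - 1*(-174))/9 = -6 + (8 + 174)/9 = -6 + (1/9)*182 = -6 + 182/9 = 128/9 ≈ 14.222)
z((-2 + 1)*3) - U = sqrt(5 + (-2 + 1)*3) - 1*128/9 = sqrt(5 - 1*3) - 128/9 = sqrt(5 - 3) - 128/9 = sqrt(2) - 128/9 = -128/9 + sqrt(2)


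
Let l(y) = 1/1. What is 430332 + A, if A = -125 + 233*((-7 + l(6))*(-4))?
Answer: 435799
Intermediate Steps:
l(y) = 1
A = 5467 (A = -125 + 233*((-7 + 1)*(-4)) = -125 + 233*(-6*(-4)) = -125 + 233*24 = -125 + 5592 = 5467)
430332 + A = 430332 + 5467 = 435799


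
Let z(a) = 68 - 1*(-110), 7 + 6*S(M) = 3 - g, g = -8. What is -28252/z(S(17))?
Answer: -14126/89 ≈ -158.72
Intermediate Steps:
S(M) = ⅔ (S(M) = -7/6 + (3 - 1*(-8))/6 = -7/6 + (3 + 8)/6 = -7/6 + (⅙)*11 = -7/6 + 11/6 = ⅔)
z(a) = 178 (z(a) = 68 + 110 = 178)
-28252/z(S(17)) = -28252/178 = -28252*1/178 = -14126/89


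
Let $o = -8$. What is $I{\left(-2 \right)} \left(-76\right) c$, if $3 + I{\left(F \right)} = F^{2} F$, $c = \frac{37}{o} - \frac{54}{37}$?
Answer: $- \frac{376409}{74} \approx -5086.6$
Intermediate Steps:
$c = - \frac{1801}{296}$ ($c = \frac{37}{-8} - \frac{54}{37} = 37 \left(- \frac{1}{8}\right) - \frac{54}{37} = - \frac{37}{8} - \frac{54}{37} = - \frac{1801}{296} \approx -6.0845$)
$I{\left(F \right)} = -3 + F^{3}$ ($I{\left(F \right)} = -3 + F^{2} F = -3 + F^{3}$)
$I{\left(-2 \right)} \left(-76\right) c = \left(-3 + \left(-2\right)^{3}\right) \left(-76\right) \left(- \frac{1801}{296}\right) = \left(-3 - 8\right) \left(-76\right) \left(- \frac{1801}{296}\right) = \left(-11\right) \left(-76\right) \left(- \frac{1801}{296}\right) = 836 \left(- \frac{1801}{296}\right) = - \frac{376409}{74}$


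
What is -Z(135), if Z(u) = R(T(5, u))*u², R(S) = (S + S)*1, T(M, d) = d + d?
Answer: -9841500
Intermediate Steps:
T(M, d) = 2*d
R(S) = 2*S (R(S) = (2*S)*1 = 2*S)
Z(u) = 4*u³ (Z(u) = (2*(2*u))*u² = (4*u)*u² = 4*u³)
-Z(135) = -4*135³ = -4*2460375 = -1*9841500 = -9841500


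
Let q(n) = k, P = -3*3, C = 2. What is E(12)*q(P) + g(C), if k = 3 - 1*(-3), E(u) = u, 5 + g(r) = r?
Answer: 69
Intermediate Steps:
g(r) = -5 + r
P = -9
k = 6 (k = 3 + 3 = 6)
q(n) = 6
E(12)*q(P) + g(C) = 12*6 + (-5 + 2) = 72 - 3 = 69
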